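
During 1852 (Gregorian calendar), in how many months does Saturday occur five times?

4

A month of length L has five Saturdays iff its first Saturday is on day ≤ L−28 (so day 1–3 in a 31-day month, 1–2 in a 30-day month, day 1 in a leap February).
Checking each month of 1852: Jan starts Thu (31d) ✓; Feb starts Sun (29d); Mar starts Mon (31d); Apr starts Thu (30d); May starts Sat (31d) ✓; Jun starts Tue (30d); Jul starts Thu (31d) ✓; Aug starts Sun (31d); Sep starts Wed (30d); Oct starts Fri (31d) ✓; Nov starts Mon (30d); Dec starts Wed (31d).
Five-Saturday months: January, May, July, October → 4.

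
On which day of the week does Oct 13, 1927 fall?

Thursday

January 1, 1927 is a Saturday.
October 13 is day 286 of the year, i.e. 285 days after Jan 1.
285 mod 7 = 5, so advance 5 weekdays from Saturday: Thursday.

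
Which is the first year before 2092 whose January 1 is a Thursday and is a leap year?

Jan 1 advances by 2 weekdays after a leap year and by 1 after a common year.
2092: Jan 1 is Tuesday (leap).
2091: Monday
2090: Sunday
2089: Saturday
2088: Thursday (leap)
2088 begins on a Thursday and is a leap year.

2088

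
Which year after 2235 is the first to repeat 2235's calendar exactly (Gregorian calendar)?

2246

Two years share a calendar iff Jan 1 falls on the same weekday and both are leap or both are common. 2235: Jan 1 is Thursday, common year.
2236: Jan 1 Friday, leap
2237: Jan 1 Sunday, common
2238: Jan 1 Monday, common
2239: Jan 1 Tuesday, common
2240: Jan 1 Wednesday, leap
2241: Jan 1 Friday, common
2242: Jan 1 Saturday, common
2243: Jan 1 Sunday, common
2244: Jan 1 Monday, leap
2245: Jan 1 Wednesday, common
2246: Jan 1 Thursday, common
2246 matches on both conditions.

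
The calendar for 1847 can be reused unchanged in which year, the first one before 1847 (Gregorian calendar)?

1841

Two years share a calendar iff Jan 1 falls on the same weekday and both are leap or both are common. 1847: Jan 1 is Friday, common year.
1846: Jan 1 Thursday, common
1845: Jan 1 Wednesday, common
1844: Jan 1 Monday, leap
1843: Jan 1 Sunday, common
1842: Jan 1 Saturday, common
1841: Jan 1 Friday, common
1841 matches on both conditions.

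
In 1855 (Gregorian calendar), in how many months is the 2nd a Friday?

Check the 2nd of each month of 1855: Jan 2: Tue, Feb 2: Fri, Mar 2: Fri, Apr 2: Mon, May 2: Wed, Jun 2: Sat, Jul 2: Mon, Aug 2: Thu, Sep 2: Sun, Oct 2: Tue, Nov 2: Fri, Dec 2: Sun.
Friday occurs in February, March, November — 3 months.

3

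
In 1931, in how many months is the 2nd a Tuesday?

1

Check the 2nd of each month of 1931: Jan 2: Fri, Feb 2: Mon, Mar 2: Mon, Apr 2: Thu, May 2: Sat, Jun 2: Tue, Jul 2: Thu, Aug 2: Sun, Sep 2: Wed, Oct 2: Fri, Nov 2: Mon, Dec 2: Wed.
Tuesday occurs in June — 1 month.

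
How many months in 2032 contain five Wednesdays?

A month of length L has five Wednesdays iff its first Wednesday is on day ≤ L−28 (so day 1–3 in a 31-day month, 1–2 in a 30-day month, day 1 in a leap February).
Checking each month of 2032: Jan starts Thu (31d); Feb starts Sun (29d); Mar starts Mon (31d) ✓; Apr starts Thu (30d); May starts Sat (31d); Jun starts Tue (30d) ✓; Jul starts Thu (31d); Aug starts Sun (31d); Sep starts Wed (30d) ✓; Oct starts Fri (31d); Nov starts Mon (30d); Dec starts Wed (31d) ✓.
Five-Wednesday months: March, June, September, December → 4.

4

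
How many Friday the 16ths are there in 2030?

1

Check the 16th of each month of 2030: Jan 16: Wed, Feb 16: Sat, Mar 16: Sat, Apr 16: Tue, May 16: Thu, Jun 16: Sun, Jul 16: Tue, Aug 16: Fri, Sep 16: Mon, Oct 16: Wed, Nov 16: Sat, Dec 16: Mon.
Friday occurs in August — 1 month.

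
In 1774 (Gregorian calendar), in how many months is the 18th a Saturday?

1

Check the 18th of each month of 1774: Jan 18: Tue, Feb 18: Fri, Mar 18: Fri, Apr 18: Mon, May 18: Wed, Jun 18: Sat, Jul 18: Mon, Aug 18: Thu, Sep 18: Sun, Oct 18: Tue, Nov 18: Fri, Dec 18: Sun.
Saturday occurs in June — 1 month.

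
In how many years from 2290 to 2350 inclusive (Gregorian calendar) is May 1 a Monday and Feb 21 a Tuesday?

8

Check each year's weekday for May 1 and Feb 21:
  2290: Thu/Fri  2291: Fri/Sat  2292: Sun/Sun  2293: Mon/Tue ✓  2294: Tue/Wed  2295: Wed/Thu  2296: Fri/Fri  2297: Sat/Sun  2298: Sun/Mon  2299: Mon/Tue ✓  2300: Tue/Wed  2301: Wed/Thu  2302: Thu/Fri  2303: Fri/Sat  …(33 more)…  2337: Sat/Sun  2338: Sun/Mon  2339: Mon/Tue ✓  2340: Wed/Wed  2341: Thu/Fri  2342: Fri/Sat  2343: Sat/Sun  2344: Mon/Mon  2345: Tue/Wed  2346: Wed/Thu  2347: Thu/Fri  2348: Sat/Sat  2349: Sun/Mon  2350: Mon/Tue ✓
Both conditions hold in: 2293, 2299, 2305, 2311, 2322, 2333, 2339, 2350 — 8.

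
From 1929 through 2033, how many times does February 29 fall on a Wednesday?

Leap years in 1929–2033: 26 of them.
Feb 29 weekday advances by 5 (mod 7) from one leap year to the next four years later (or differs when a century non-leap intervenes).
Leap-day weekdays: 1932:Mon 1936:Sat 1940:Thu 1944:Tue 1948:Sun 1952:Fri 1956:Wed✓ 1960:Mon 1964:Sat 1968:Thu 1972:Tue 1976:Sun 1980:Fri 1984:Wed✓ 1988:Mon 1992:Sat 1996:Thu 2000:Tue 2004:Sun 2008:Fri 2012:Wed✓ 2016:Mon 2020:Sat 2024:Thu 2028:Tue 2032:Sun
Wednesday: 1956, 1984, 2012 → 3.

3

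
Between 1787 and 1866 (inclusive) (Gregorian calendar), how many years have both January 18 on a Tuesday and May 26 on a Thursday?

8

Check each year's weekday for January 18 and May 26:
  1787: Thu/Sat  1788: Fri/Mon  1789: Sun/Tue  1790: Mon/Wed  1791: Tue/Thu ✓  1792: Wed/Sat  1793: Fri/Sun  1794: Sat/Mon  1795: Sun/Tue  1796: Mon/Thu  1797: Wed/Fri  1798: Thu/Sat  1799: Fri/Sun  1800: Sat/Mon  …(52 more)…  1853: Tue/Thu ✓  1854: Wed/Fri  1855: Thu/Sat  1856: Fri/Mon  1857: Sun/Tue  1858: Mon/Wed  1859: Tue/Thu ✓  1860: Wed/Sat  1861: Fri/Sun  1862: Sat/Mon  1863: Sun/Tue  1864: Mon/Thu  1865: Wed/Fri  1866: Thu/Sat
Both conditions hold in: 1791, 1803, 1814, 1825, 1831, 1842, 1853, 1859 — 8.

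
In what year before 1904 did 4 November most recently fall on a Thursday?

1897

From one year to the next, a fixed date's weekday advances by 1, or by 2 when a Feb 29 lies between the two dates.
1904: November 4 is Friday.
1903: Wednesday (−2)
1902: Tuesday (−1)
1901: Monday (−1)
1900: Sunday (−1)
1899: Saturday (−1)
1898: Friday (−1)
1897: Thursday (−1)
4 November falls on a Thursday in 1897.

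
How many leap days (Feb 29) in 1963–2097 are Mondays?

4

Leap years in 1963–2097: 34 of them.
Feb 29 weekday advances by 5 (mod 7) from one leap year to the next four years later (or differs when a century non-leap intervenes).
Leap-day weekdays: 1964:Sat 1968:Thu 1972:Tue 1976:Sun 1980:Fri 1984:Wed 1988:Mon✓ 1992:Sat 1996:Thu 2000:Tue 2004:Sun 2008:Fri 2012:Wed …(8 more)… 2048:Sat 2052:Thu 2056:Tue 2060:Sun 2064:Fri 2068:Wed 2072:Mon✓ 2076:Sat 2080:Thu 2084:Tue 2088:Sun 2092:Fri 2096:Wed
Monday: 1988, 2016, 2044, 2072 → 4.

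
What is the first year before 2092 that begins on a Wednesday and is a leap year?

2076

Jan 1 advances by 2 weekdays after a leap year and by 1 after a common year.
2092: Jan 1 is Tuesday (leap).
2091: Monday
2090: Sunday
2089: Saturday
2088: Thursday (leap)
2087: Wednesday
2086: Tuesday
2085: Monday
2084: Saturday (leap)
2083: Friday
2082: Thursday
2081: Wednesday
2080: Monday (leap)
2079: Sunday
2078: Saturday
2077: Friday
2076: Wednesday (leap)
2076 begins on a Wednesday and is a leap year.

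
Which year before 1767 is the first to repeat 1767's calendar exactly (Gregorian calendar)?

1761

Two years share a calendar iff Jan 1 falls on the same weekday and both are leap or both are common. 1767: Jan 1 is Thursday, common year.
1766: Jan 1 Wednesday, common
1765: Jan 1 Tuesday, common
1764: Jan 1 Sunday, leap
1763: Jan 1 Saturday, common
1762: Jan 1 Friday, common
1761: Jan 1 Thursday, common
1761 matches on both conditions.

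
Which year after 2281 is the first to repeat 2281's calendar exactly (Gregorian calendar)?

Two years share a calendar iff Jan 1 falls on the same weekday and both are leap or both are common. 2281: Jan 1 is Saturday, common year.
2282: Jan 1 Sunday, common
2283: Jan 1 Monday, common
2284: Jan 1 Tuesday, leap
2285: Jan 1 Thursday, common
2286: Jan 1 Friday, common
2287: Jan 1 Saturday, common
2287 matches on both conditions.

2287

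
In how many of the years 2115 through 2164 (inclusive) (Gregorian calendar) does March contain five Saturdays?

March has 31 days; it has five Saturdays when Saturday falls among the first (month-length − 28) days — i.e. when March 1 is one of Saturday/Friday/Thursday.
March 1 by year: 2115:Fri✓ 2116:Sun 2117:Mon 2118:Tue 2119:Wed 2120:Fri✓ 2121:Sat✓ 2122:Sun 2123:Mon 2124:Wed 2125:Thu✓ 2126:Fri✓ 2127:Sat✓ 2128:Mon 2129:Tue …(20 more)… 2150:Sun 2151:Mon 2152:Wed 2153:Thu✓ 2154:Fri✓ 2155:Sat✓ 2156:Mon 2157:Tue 2158:Wed 2159:Thu✓ 2160:Sat✓ 2161:Sun 2162:Mon 2163:Tue 2164:Thu✓
Years with five Saturdays: 2115, 2120, 2121, 2125, 2126, 2127, 2131, 2132, 2136, 2137, 2138, 2142, 2143, 2148, 2149, 2153, 2154, 2155, 2159, 2160, 2164 → 21.

21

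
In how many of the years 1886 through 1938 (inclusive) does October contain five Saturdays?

24

October has 31 days; it has five Saturdays when Saturday falls among the first (month-length − 28) days — i.e. when October 1 is one of Saturday/Friday/Thursday.
October 1 by year: 1886:Fri✓ 1887:Sat✓ 1888:Mon 1889:Tue 1890:Wed 1891:Thu✓ 1892:Sat✓ 1893:Sun 1894:Mon 1895:Tue 1896:Thu✓ 1897:Fri✓ 1898:Sat✓ 1899:Sun 1900:Mon …(23 more)… 1924:Wed 1925:Thu✓ 1926:Fri✓ 1927:Sat✓ 1928:Mon 1929:Tue 1930:Wed 1931:Thu✓ 1932:Sat✓ 1933:Sun 1934:Mon 1935:Tue 1936:Thu✓ 1937:Fri✓ 1938:Sat✓
Years with five Saturdays: 1886, 1887, 1891, 1892, 1896, 1897, 1898, 1903, 1904, 1908, 1909, 1910, 1914, 1915, 1920, 1921, 1925, 1926, 1927, 1931, 1932, 1936, 1937, 1938 → 24.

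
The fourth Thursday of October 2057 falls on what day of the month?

October 1, 2057 is a Monday, so the first Thursday is the 4th.
The fourth Thursday is 4 + 21 = 25.

25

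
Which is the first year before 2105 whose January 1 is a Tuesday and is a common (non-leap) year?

2097

Jan 1 advances by 2 weekdays after a leap year and by 1 after a common year.
2105: Jan 1 is Thursday.
2104: Tuesday (leap)
2103: Monday
2102: Sunday
2101: Saturday
2100: Friday
2099: Thursday
2098: Wednesday
2097: Tuesday
2097 begins on a Tuesday and is a common year.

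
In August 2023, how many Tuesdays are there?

August 2023 has 31 days and begins on Tuesday.
The first Tuesday is August 1.
Tuesdays fall on 1, 8, 15, 22, 29 — that's 5.

5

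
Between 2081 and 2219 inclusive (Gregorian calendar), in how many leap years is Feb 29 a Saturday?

4

Leap years in 2081–2219: 32 of them.
Feb 29 weekday advances by 5 (mod 7) from one leap year to the next four years later (or differs when a century non-leap intervenes).
Leap-day weekdays: 2084:Tue 2088:Sun 2092:Fri 2096:Wed 2104:Fri 2108:Wed 2112:Mon 2116:Sat✓ 2120:Thu 2124:Tue 2128:Sun 2132:Fri 2136:Wed …(6 more)… 2164:Wed 2168:Mon 2172:Sat✓ 2176:Thu 2180:Tue 2184:Sun 2188:Fri 2192:Wed 2196:Mon 2204:Wed 2208:Mon 2212:Sat✓ 2216:Thu
Saturday: 2116, 2144, 2172, 2212 → 4.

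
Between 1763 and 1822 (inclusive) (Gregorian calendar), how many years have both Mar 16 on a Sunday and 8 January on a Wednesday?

Check each year's weekday for Mar 16 and 8 January:
  1763: Wed/Sat  1764: Fri/Sun  1765: Sat/Tue  1766: Sun/Wed ✓  1767: Mon/Thu  1768: Wed/Fri  1769: Thu/Sun  1770: Fri/Mon  1771: Sat/Tue  1772: Mon/Wed  1773: Tue/Fri  1774: Wed/Sat  1775: Thu/Sun  1776: Sat/Mon  …(32 more)…  1809: Thu/Sun  1810: Fri/Mon  1811: Sat/Tue  1812: Mon/Wed  1813: Tue/Fri  1814: Wed/Sat  1815: Thu/Sun  1816: Sat/Mon  1817: Sun/Wed ✓  1818: Mon/Thu  1819: Tue/Fri  1820: Thu/Sat  1821: Fri/Mon  1822: Sat/Tue
Both conditions hold in: 1766, 1777, 1783, 1794, 1800, 1806, 1817 — 7.

7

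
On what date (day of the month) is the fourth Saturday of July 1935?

July 1, 1935 is a Monday, so the first Saturday is the 6th.
The fourth Saturday is 6 + 21 = 27.

27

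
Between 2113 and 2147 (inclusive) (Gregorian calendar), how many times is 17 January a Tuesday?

6

Track 17 January's weekday year by year (advancing +1, or +2 across a Feb 29):
  2113: Tue ✓  2114: Wed (+1)  2115: Thu (+1)  2116: Fri (+1)  2117: Sun (+2)
  2118: Mon (+1)  2119: Tue (+1) ✓  2120: Wed (+1)  2121: Fri (+2)  2122: Sat (+1)
  2123: Sun (+1)  2124: Mon (+1)  2125: Wed (+2)  2126: Thu (+1)  … (7 more years) …
  2134: Sun (+1)  2135: Mon (+1)  2136: Tue (+1) ✓  2137: Thu (+2)  2138: Fri (+1)
  2139: Sat (+1)  2140: Sun (+1)  2141: Tue (+2) ✓  2142: Wed (+1)  2143: Thu (+1)
  2144: Fri (+1)  2145: Sun (+2)  2146: Mon (+1)  2147: Tue (+1) ✓
Tuesday years: 2113, 2119, 2130, 2136, 2141, 2147 — 6 in total.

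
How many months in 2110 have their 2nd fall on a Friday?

1

Check the 2nd of each month of 2110: Jan 2: Thu, Feb 2: Sun, Mar 2: Sun, Apr 2: Wed, May 2: Fri, Jun 2: Mon, Jul 2: Wed, Aug 2: Sat, Sep 2: Tue, Oct 2: Thu, Nov 2: Sun, Dec 2: Tue.
Friday occurs in May — 1 month.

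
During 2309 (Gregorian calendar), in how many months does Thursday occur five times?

4

A month of length L has five Thursdays iff its first Thursday is on day ≤ L−28 (so day 1–3 in a 31-day month, 1–2 in a 30-day month, day 1 in a leap February).
Checking each month of 2309: Jan starts Fri (31d); Feb starts Mon (28d); Mar starts Mon (31d); Apr starts Thu (30d) ✓; May starts Sat (31d); Jun starts Tue (30d); Jul starts Thu (31d) ✓; Aug starts Sun (31d); Sep starts Wed (30d) ✓; Oct starts Fri (31d); Nov starts Mon (30d); Dec starts Wed (31d) ✓.
Five-Thursday months: April, July, September, December → 4.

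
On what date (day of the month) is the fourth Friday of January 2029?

January 1, 2029 is a Monday, so the first Friday is the 5th.
The fourth Friday is 5 + 21 = 26.

26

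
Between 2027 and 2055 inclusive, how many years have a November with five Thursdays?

8

November has 30 days; it has five Thursdays when Thursday falls among the first (month-length − 28) days — i.e. when November 1 is one of Thursday/Wednesday.
November 1 by year: 2027:Mon 2028:Wed✓ 2029:Thu✓ 2030:Fri 2031:Sat 2032:Mon 2033:Tue 2034:Wed✓ 2035:Thu✓ 2036:Sat 2037:Sun 2038:Mon 2039:Tue 2040:Thu✓ 2041:Fri 2042:Sat 2043:Sun 2044:Tue 2045:Wed✓ 2046:Thu✓ 2047:Fri 2048:Sun 2049:Mon 2050:Tue 2051:Wed✓ 2052:Fri 2053:Sat 2054:Sun 2055:Mon
Years with five Thursdays: 2028, 2029, 2034, 2035, 2040, 2045, 2046, 2051 → 8.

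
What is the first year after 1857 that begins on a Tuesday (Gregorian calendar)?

Jan 1 advances by 2 weekdays after a leap year and by 1 after a common year.
1857: Jan 1 is Thursday.
1858: Friday
1859: Saturday
1860: Sunday (leap)
1861: Tuesday
1861 begins on a Tuesday

1861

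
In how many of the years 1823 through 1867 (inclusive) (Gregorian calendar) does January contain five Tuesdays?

January has 31 days; it has five Tuesdays when Tuesday falls among the first (month-length − 28) days — i.e. when January 1 is one of Tuesday/Monday/Sunday.
January 1 by year: 1823:Wed 1824:Thu 1825:Sat 1826:Sun✓ 1827:Mon✓ 1828:Tue✓ 1829:Thu 1830:Fri 1831:Sat 1832:Sun✓ 1833:Tue✓ 1834:Wed 1835:Thu 1836:Fri 1837:Sun✓ …(15 more)… 1853:Sat 1854:Sun✓ 1855:Mon✓ 1856:Tue✓ 1857:Thu 1858:Fri 1859:Sat 1860:Sun✓ 1861:Tue✓ 1862:Wed 1863:Thu 1864:Fri 1865:Sun✓ 1866:Mon✓ 1867:Tue✓
Years with five Tuesdays: 1826, 1827, 1828, 1832, 1833, 1837, 1838, 1839, 1843, 1844, 1849, 1850, 1854, 1855, 1856, 1860, 1861, 1865, 1866, 1867 → 20.

20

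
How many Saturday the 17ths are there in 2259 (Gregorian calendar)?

2

Check the 17th of each month of 2259: Jan 17: Mon, Feb 17: Thu, Mar 17: Thu, Apr 17: Sun, May 17: Tue, Jun 17: Fri, Jul 17: Sun, Aug 17: Wed, Sep 17: Sat, Oct 17: Mon, Nov 17: Thu, Dec 17: Sat.
Saturday occurs in September, December — 2 months.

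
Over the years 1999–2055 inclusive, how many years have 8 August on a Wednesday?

Track 8 August's weekday year by year (advancing +1, or +2 across a Feb 29):
  1999: Sun  2000: Tue (+2)  2001: Wed (+1) ✓  2002: Thu (+1)  2003: Fri (+1)
  2004: Sun (+2)  2005: Mon (+1)  2006: Tue (+1)  2007: Wed (+1) ✓  2008: Fri (+2)
  2009: Sat (+1)  2010: Sun (+1)  2011: Mon (+1)  2012: Wed (+2) ✓  … (29 more years) …
  2042: Fri (+1)  2043: Sat (+1)  2044: Mon (+2)  2045: Tue (+1)  2046: Wed (+1) ✓
  2047: Thu (+1)  2048: Sat (+2)  2049: Sun (+1)  2050: Mon (+1)  2051: Tue (+1)
  2052: Thu (+2)  2053: Fri (+1)  2054: Sat (+1)  2055: Sun (+1)
Wednesday years: 2001, 2007, 2012, 2018, 2029, 2035, 2040, 2046 — 8 in total.

8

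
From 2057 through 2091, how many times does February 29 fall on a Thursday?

Leap years in 2057–2091: 8 of them.
Feb 29 weekday advances by 5 (mod 7) from one leap year to the next four years later (or differs when a century non-leap intervenes).
Leap-day weekdays: 2060:Sun 2064:Fri 2068:Wed 2072:Mon 2076:Sat 2080:Thu✓ 2084:Tue 2088:Sun
Thursday: 2080 → 1.

1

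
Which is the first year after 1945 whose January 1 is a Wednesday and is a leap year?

1964

Jan 1 advances by 2 weekdays after a leap year and by 1 after a common year.
1945: Jan 1 is Monday.
1946: Tuesday
1947: Wednesday
1948: Thursday (leap)
1949: Saturday
1950: Sunday
1951: Monday
1952: Tuesday (leap)
1953: Thursday
1954: Friday
1955: Saturday
1956: Sunday (leap)
1957: Tuesday
1958: Wednesday
1959: Thursday
1960: Friday (leap)
1961: Sunday
1962: Monday
1963: Tuesday
1964: Wednesday (leap)
1964 begins on a Wednesday and is a leap year.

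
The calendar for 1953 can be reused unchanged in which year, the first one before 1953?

1942

Two years share a calendar iff Jan 1 falls on the same weekday and both are leap or both are common. 1953: Jan 1 is Thursday, common year.
1952: Jan 1 Tuesday, leap
1951: Jan 1 Monday, common
1950: Jan 1 Sunday, common
1949: Jan 1 Saturday, common
1948: Jan 1 Thursday, leap
1947: Jan 1 Wednesday, common
1946: Jan 1 Tuesday, common
1945: Jan 1 Monday, common
1944: Jan 1 Saturday, leap
1943: Jan 1 Friday, common
1942: Jan 1 Thursday, common
1942 matches on both conditions.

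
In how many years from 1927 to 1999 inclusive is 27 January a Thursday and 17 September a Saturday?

Check each year's weekday for 27 January and 17 September:
  1927: Thu/Sat ✓  1928: Fri/Mon  1929: Sun/Tue  1930: Mon/Wed  1931: Tue/Thu  1932: Wed/Sat  1933: Fri/Sun  1934: Sat/Mon  1935: Sun/Tue  1936: Mon/Thu  1937: Wed/Fri  1938: Thu/Sat ✓  1939: Fri/Sun  1940: Sat/Tue  …(45 more)…  1986: Mon/Wed  1987: Tue/Thu  1988: Wed/Sat  1989: Fri/Sun  1990: Sat/Mon  1991: Sun/Tue  1992: Mon/Thu  1993: Wed/Fri  1994: Thu/Sat ✓  1995: Fri/Sun  1996: Sat/Tue  1997: Mon/Wed  1998: Tue/Thu  1999: Wed/Fri
Both conditions hold in: 1927, 1938, 1949, 1955, 1966, 1977, 1983, 1994 — 8.

8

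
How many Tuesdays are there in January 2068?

January 2068 has 31 days and begins on Sunday.
The first Tuesday is January 3.
Tuesdays fall on 3, 10, 17, 24, 31 — that's 5.

5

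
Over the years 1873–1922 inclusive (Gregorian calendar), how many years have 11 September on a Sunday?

7

Track 11 September's weekday year by year (advancing +1, or +2 across a Feb 29):
  1873: Thu  1874: Fri (+1)  1875: Sat (+1)  1876: Mon (+2)  1877: Tue (+1)
  1878: Wed (+1)  1879: Thu (+1)  1880: Sat (+2)  1881: Sun (+1) ✓  1882: Mon (+1)
  1883: Tue (+1)  1884: Thu (+2)  1885: Fri (+1)  1886: Sat (+1)  … (22 more years) …
  1909: Sat (+1)  1910: Sun (+1) ✓  1911: Mon (+1)  1912: Wed (+2)  1913: Thu (+1)
  1914: Fri (+1)  1915: Sat (+1)  1916: Mon (+2)  1917: Tue (+1)  1918: Wed (+1)
  1919: Thu (+1)  1920: Sat (+2)  1921: Sun (+1) ✓  1922: Mon (+1)
Sunday years: 1881, 1887, 1892, 1898, 1904, 1910, 1921 — 7 in total.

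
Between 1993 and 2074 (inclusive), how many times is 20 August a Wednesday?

12

Track 20 August's weekday year by year (advancing +1, or +2 across a Feb 29):
  1993: Fri  1994: Sat (+1)  1995: Sun (+1)  1996: Tue (+2)  1997: Wed (+1) ✓
  1998: Thu (+1)  1999: Fri (+1)  2000: Sun (+2)  2001: Mon (+1)  2002: Tue (+1)
  2003: Wed (+1) ✓  2004: Fri (+2)  2005: Sat (+1)  2006: Sun (+1)  … (54 more years) …
  2061: Sat (+1)  2062: Sun (+1)  2063: Mon (+1)  2064: Wed (+2) ✓  2065: Thu (+1)
  2066: Fri (+1)  2067: Sat (+1)  2068: Mon (+2)  2069: Tue (+1)  2070: Wed (+1) ✓
  2071: Thu (+1)  2072: Sat (+2)  2073: Sun (+1)  2074: Mon (+1)
Wednesday years: 1997, 2003, 2008, 2014, 2025, 2031, 2036, 2042, 2053, 2059, 2064, 2070 — 12 in total.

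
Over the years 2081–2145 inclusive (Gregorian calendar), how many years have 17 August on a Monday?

Track 17 August's weekday year by year (advancing +1, or +2 across a Feb 29):
  2081: Sun  2082: Mon (+1) ✓  2083: Tue (+1)  2084: Thu (+2)  2085: Fri (+1)
  2086: Sat (+1)  2087: Sun (+1)  2088: Tue (+2)  2089: Wed (+1)  2090: Thu (+1)
  2091: Fri (+1)  2092: Sun (+2)  2093: Mon (+1) ✓  2094: Tue (+1)  … (37 more years) …
  2132: Sun (+2)  2133: Mon (+1) ✓  2134: Tue (+1)  2135: Wed (+1)  2136: Fri (+2)
  2137: Sat (+1)  2138: Sun (+1)  2139: Mon (+1) ✓  2140: Wed (+2)  2141: Thu (+1)
  2142: Fri (+1)  2143: Sat (+1)  2144: Mon (+2) ✓  2145: Tue (+1)
Monday years: 2082, 2093, 2099, 2105, 2111, 2116, 2122, 2133, 2139, 2144 — 10 in total.

10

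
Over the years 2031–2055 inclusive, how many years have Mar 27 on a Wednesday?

3

Track Mar 27's weekday year by year (advancing +1, or +2 across a Feb 29):
  2031: Thu  2032: Sat (+2)  2033: Sun (+1)  2034: Mon (+1)  2035: Tue (+1)
  2036: Thu (+2)  2037: Fri (+1)  2038: Sat (+1)  2039: Sun (+1)  2040: Tue (+2)
  2041: Wed (+1) ✓  2042: Thu (+1)  2043: Fri (+1)  2044: Sun (+2)  2045: Mon (+1)
  2046: Tue (+1)  2047: Wed (+1) ✓  2048: Fri (+2)  2049: Sat (+1)  2050: Sun (+1)
  2051: Mon (+1)  2052: Wed (+2) ✓  2053: Thu (+1)  2054: Fri (+1)  2055: Sat (+1)
Wednesday years: 2041, 2047, 2052 — 3 in total.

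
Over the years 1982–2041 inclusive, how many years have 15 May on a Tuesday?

Track 15 May's weekday year by year (advancing +1, or +2 across a Feb 29):
  1982: Sat  1983: Sun (+1)  1984: Tue (+2) ✓  1985: Wed (+1)  1986: Thu (+1)
  1987: Fri (+1)  1988: Sun (+2)  1989: Mon (+1)  1990: Tue (+1) ✓  1991: Wed (+1)
  1992: Fri (+2)  1993: Sat (+1)  1994: Sun (+1)  1995: Mon (+1)  … (32 more years) …
  2028: Mon (+2)  2029: Tue (+1) ✓  2030: Wed (+1)  2031: Thu (+1)  2032: Sat (+2)
  2033: Sun (+1)  2034: Mon (+1)  2035: Tue (+1) ✓  2036: Thu (+2)  2037: Fri (+1)
  2038: Sat (+1)  2039: Sun (+1)  2040: Tue (+2) ✓  2041: Wed (+1)
Tuesday years: 1984, 1990, 2001, 2007, 2012, 2018, 2029, 2035, 2040 — 9 in total.

9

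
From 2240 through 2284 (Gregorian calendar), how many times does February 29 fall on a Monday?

Leap years in 2240–2284: 12 of them.
Feb 29 weekday advances by 5 (mod 7) from one leap year to the next four years later (or differs when a century non-leap intervenes).
Leap-day weekdays: 2240:Sat 2244:Thu 2248:Tue 2252:Sun 2256:Fri 2260:Wed 2264:Mon✓ 2268:Sat 2272:Thu 2276:Tue 2280:Sun 2284:Fri
Monday: 2264 → 1.

1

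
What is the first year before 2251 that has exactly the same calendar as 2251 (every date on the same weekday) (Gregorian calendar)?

2245

Two years share a calendar iff Jan 1 falls on the same weekday and both are leap or both are common. 2251: Jan 1 is Wednesday, common year.
2250: Jan 1 Tuesday, common
2249: Jan 1 Monday, common
2248: Jan 1 Saturday, leap
2247: Jan 1 Friday, common
2246: Jan 1 Thursday, common
2245: Jan 1 Wednesday, common
2245 matches on both conditions.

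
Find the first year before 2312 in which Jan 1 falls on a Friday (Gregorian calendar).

2309

Jan 1 advances by 2 weekdays after a leap year and by 1 after a common year.
2312: Jan 1 is Monday (leap).
2311: Sunday
2310: Saturday
2309: Friday
2309 begins on a Friday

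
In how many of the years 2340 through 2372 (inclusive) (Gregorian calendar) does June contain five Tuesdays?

June has 30 days; it has five Tuesdays when Tuesday falls among the first (month-length − 28) days — i.e. when June 1 is one of Tuesday/Monday.
June 1 by year: 2340:Sat 2341:Sun 2342:Mon✓ 2343:Tue✓ 2344:Thu 2345:Fri 2346:Sat 2347:Sun 2348:Tue✓ 2349:Wed 2350:Thu 2351:Fri 2352:Sun 2353:Mon✓ 2354:Tue✓ …(3 more)… 2358:Sun 2359:Mon✓ 2360:Wed 2361:Thu 2362:Fri 2363:Sat 2364:Mon✓ 2365:Tue✓ 2366:Wed 2367:Thu 2368:Sat 2369:Sun 2370:Mon✓ 2371:Tue✓ 2372:Thu
Years with five Tuesdays: 2342, 2343, 2348, 2353, 2354, 2359, 2364, 2365, 2370, 2371 → 10.

10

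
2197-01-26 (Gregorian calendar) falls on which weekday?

January 1, 2197 is a Sunday.
January 26 is day 26 of the year, i.e. 25 days after Jan 1.
25 mod 7 = 4, so advance 4 weekdays from Sunday: Thursday.

Thursday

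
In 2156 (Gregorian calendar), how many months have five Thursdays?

5

A month of length L has five Thursdays iff its first Thursday is on day ≤ L−28 (so day 1–3 in a 31-day month, 1–2 in a 30-day month, day 1 in a leap February).
Checking each month of 2156: Jan starts Thu (31d) ✓; Feb starts Sun (29d); Mar starts Mon (31d); Apr starts Thu (30d) ✓; May starts Sat (31d); Jun starts Tue (30d); Jul starts Thu (31d) ✓; Aug starts Sun (31d); Sep starts Wed (30d) ✓; Oct starts Fri (31d); Nov starts Mon (30d); Dec starts Wed (31d) ✓.
Five-Thursday months: January, April, July, September, December → 5.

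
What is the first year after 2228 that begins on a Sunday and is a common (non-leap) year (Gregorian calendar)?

Jan 1 advances by 2 weekdays after a leap year and by 1 after a common year.
2228: Jan 1 is Tuesday (leap).
2229: Thursday
2230: Friday
2231: Saturday
2232: Sunday (leap)
2233: Tuesday
2234: Wednesday
2235: Thursday
2236: Friday (leap)
2237: Sunday
2237 begins on a Sunday and is a common year.

2237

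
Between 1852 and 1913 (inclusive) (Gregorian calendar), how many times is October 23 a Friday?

Track October 23's weekday year by year (advancing +1, or +2 across a Feb 29):
  1852: Sat  1853: Sun (+1)  1854: Mon (+1)  1855: Tue (+1)  1856: Thu (+2)
  1857: Fri (+1) ✓  1858: Sat (+1)  1859: Sun (+1)  1860: Tue (+2)  1861: Wed (+1)
  1862: Thu (+1)  1863: Fri (+1) ✓  1864: Sun (+2)  1865: Mon (+1)  … (34 more years) …
  1900: Tue (+1)  1901: Wed (+1)  1902: Thu (+1)  1903: Fri (+1) ✓  1904: Sun (+2)
  1905: Mon (+1)  1906: Tue (+1)  1907: Wed (+1)  1908: Fri (+2) ✓  1909: Sat (+1)
  1910: Sun (+1)  1911: Mon (+1)  1912: Wed (+2)  1913: Thu (+1)
Friday years: 1857, 1863, 1868, 1874, 1885, 1891, 1896, 1903, 1908 — 9 in total.

9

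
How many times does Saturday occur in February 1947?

4

February 1947 has 28 days and begins on Saturday.
The first Saturday is February 1.
Saturdays fall on 1, 8, 15, 22 — that's 4.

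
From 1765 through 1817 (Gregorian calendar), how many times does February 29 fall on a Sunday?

1

Leap years in 1765–1817: 12 of them.
Feb 29 weekday advances by 5 (mod 7) from one leap year to the next four years later (or differs when a century non-leap intervenes).
Leap-day weekdays: 1768:Mon 1772:Sat 1776:Thu 1780:Tue 1784:Sun✓ 1788:Fri 1792:Wed 1796:Mon 1804:Wed 1808:Mon 1812:Sat 1816:Thu
Sunday: 1784 → 1.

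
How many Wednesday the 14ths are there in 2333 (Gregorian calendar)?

1

Check the 14th of each month of 2333: Jan 14: Sat, Feb 14: Tue, Mar 14: Tue, Apr 14: Fri, May 14: Sun, Jun 14: Wed, Jul 14: Fri, Aug 14: Mon, Sep 14: Thu, Oct 14: Sat, Nov 14: Tue, Dec 14: Thu.
Wednesday occurs in June — 1 month.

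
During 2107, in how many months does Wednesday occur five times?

4

A month of length L has five Wednesdays iff its first Wednesday is on day ≤ L−28 (so day 1–3 in a 31-day month, 1–2 in a 30-day month, day 1 in a leap February).
Checking each month of 2107: Jan starts Sat (31d); Feb starts Tue (28d); Mar starts Tue (31d) ✓; Apr starts Fri (30d); May starts Sun (31d); Jun starts Wed (30d) ✓; Jul starts Fri (31d); Aug starts Mon (31d) ✓; Sep starts Thu (30d); Oct starts Sat (31d); Nov starts Tue (30d) ✓; Dec starts Thu (31d).
Five-Wednesday months: March, June, August, November → 4.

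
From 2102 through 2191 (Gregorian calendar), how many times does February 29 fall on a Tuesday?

3

Leap years in 2102–2191: 22 of them.
Feb 29 weekday advances by 5 (mod 7) from one leap year to the next four years later (or differs when a century non-leap intervenes).
Leap-day weekdays: 2104:Fri 2108:Wed 2112:Mon 2116:Sat 2120:Thu 2124:Tue✓ 2128:Sun 2132:Fri 2136:Wed 2140:Mon 2144:Sat 2148:Thu 2152:Tue✓ 2156:Sun 2160:Fri 2164:Wed 2168:Mon 2172:Sat 2176:Thu 2180:Tue✓ 2184:Sun 2188:Fri
Tuesday: 2124, 2152, 2180 → 3.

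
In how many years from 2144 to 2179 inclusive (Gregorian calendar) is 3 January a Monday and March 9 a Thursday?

Check each year's weekday for 3 January and March 9:
  2144: Fri/Mon  2145: Sun/Tue  2146: Mon/Wed  2147: Tue/Thu  2148: Wed/Sat  2149: Fri/Sun  2150: Sat/Mon  2151: Sun/Tue  2152: Mon/Thu ✓  2153: Wed/Fri  2154: Thu/Sat  2155: Fri/Sun  2156: Sat/Tue  2157: Mon/Wed  …(8 more)…  2166: Fri/Sun  2167: Sat/Mon  2168: Sun/Wed  2169: Tue/Thu  2170: Wed/Fri  2171: Thu/Sat  2172: Fri/Mon  2173: Sun/Tue  2174: Mon/Wed  2175: Tue/Thu  2176: Wed/Sat  2177: Fri/Sun  2178: Sat/Mon  2179: Sun/Tue
Both conditions hold in: 2152 — 1.

1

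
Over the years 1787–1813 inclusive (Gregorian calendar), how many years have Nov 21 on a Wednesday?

5

Track Nov 21's weekday year by year (advancing +1, or +2 across a Feb 29):
  1787: Wed ✓  1788: Fri (+2)  1789: Sat (+1)  1790: Sun (+1)  1791: Mon (+1)
  1792: Wed (+2) ✓  1793: Thu (+1)  1794: Fri (+1)  1795: Sat (+1)  1796: Mon (+2)
  1797: Tue (+1)  1798: Wed (+1) ✓  1799: Thu (+1)  1800: Fri (+1)  1801: Sat (+1)
  1802: Sun (+1)  1803: Mon (+1)  1804: Wed (+2) ✓  1805: Thu (+1)  1806: Fri (+1)
  1807: Sat (+1)  1808: Mon (+2)  1809: Tue (+1)  1810: Wed (+1) ✓  1811: Thu (+1)
  1812: Sat (+2)  1813: Sun (+1)
Wednesday years: 1787, 1792, 1798, 1804, 1810 — 5 in total.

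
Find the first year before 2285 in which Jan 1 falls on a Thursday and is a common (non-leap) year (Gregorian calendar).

Jan 1 advances by 2 weekdays after a leap year and by 1 after a common year.
2285: Jan 1 is Thursday.
2284: Tuesday (leap)
2283: Monday
2282: Sunday
2281: Saturday
2280: Thursday (leap)
2279: Wednesday
2278: Tuesday
2277: Monday
2276: Saturday (leap)
2275: Friday
2274: Thursday
2274 begins on a Thursday and is a common year.

2274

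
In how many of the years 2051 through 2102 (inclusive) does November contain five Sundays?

November has 30 days; it has five Sundays when Sunday falls among the first (month-length − 28) days — i.e. when November 1 is one of Sunday/Saturday.
November 1 by year: 2051:Wed 2052:Fri 2053:Sat✓ 2054:Sun✓ 2055:Mon 2056:Wed 2057:Thu 2058:Fri 2059:Sat✓ 2060:Mon 2061:Tue 2062:Wed 2063:Thu 2064:Sat✓ 2065:Sun✓ …(22 more)… 2088:Mon 2089:Tue 2090:Wed 2091:Thu 2092:Sat✓ 2093:Sun✓ 2094:Mon 2095:Tue 2096:Thu 2097:Fri 2098:Sat✓ 2099:Sun✓ 2100:Mon 2101:Tue 2102:Wed
Years with five Sundays: 2053, 2054, 2059, 2064, 2065, 2070, 2071, 2076, 2081, 2082, 2087, 2092, 2093, 2098, 2099 → 15.

15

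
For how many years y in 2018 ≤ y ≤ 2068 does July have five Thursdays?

July has 31 days; it has five Thursdays when Thursday falls among the first (month-length − 28) days — i.e. when July 1 is one of Thursday/Wednesday/Tuesday.
July 1 by year: 2018:Sun 2019:Mon 2020:Wed✓ 2021:Thu✓ 2022:Fri 2023:Sat 2024:Mon 2025:Tue✓ 2026:Wed✓ 2027:Thu✓ 2028:Sat 2029:Sun 2030:Mon 2031:Tue✓ 2032:Thu✓ …(21 more)… 2054:Wed✓ 2055:Thu✓ 2056:Sat 2057:Sun 2058:Mon 2059:Tue✓ 2060:Thu✓ 2061:Fri 2062:Sat 2063:Sun 2064:Tue✓ 2065:Wed✓ 2066:Thu✓ 2067:Fri 2068:Sun
Years with five Thursdays: 2020, 2021, 2025, 2026, 2027, 2031, 2032, 2036, 2037, 2038, 2042, 2043, 2048, 2049, 2053, 2054, 2055, 2059, 2060, 2064, 2065, 2066 → 22.

22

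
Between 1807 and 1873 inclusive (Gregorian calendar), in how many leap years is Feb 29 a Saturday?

3

Leap years in 1807–1873: 17 of them.
Feb 29 weekday advances by 5 (mod 7) from one leap year to the next four years later (or differs when a century non-leap intervenes).
Leap-day weekdays: 1808:Mon 1812:Sat✓ 1816:Thu 1820:Tue 1824:Sun 1828:Fri 1832:Wed 1836:Mon 1840:Sat✓ 1844:Thu 1848:Tue 1852:Sun 1856:Fri 1860:Wed 1864:Mon 1868:Sat✓ 1872:Thu
Saturday: 1812, 1840, 1868 → 3.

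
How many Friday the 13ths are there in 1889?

Check the 13th of each month of 1889: Jan 13: Sun, Feb 13: Wed, Mar 13: Wed, Apr 13: Sat, May 13: Mon, Jun 13: Thu, Jul 13: Sat, Aug 13: Tue, Sep 13: Fri, Oct 13: Sun, Nov 13: Wed, Dec 13: Fri.
Friday occurs in September, December — 2 months.

2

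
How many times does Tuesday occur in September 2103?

September 2103 has 30 days and begins on Saturday.
The first Tuesday is September 4.
Tuesdays fall on 4, 11, 18, 25 — that's 4.

4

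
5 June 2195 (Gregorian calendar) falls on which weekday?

January 1, 2195 is a Thursday.
June 5 is day 156 of the year, i.e. 155 days after Jan 1.
155 mod 7 = 1, so advance 1 weekday from Thursday: Friday.

Friday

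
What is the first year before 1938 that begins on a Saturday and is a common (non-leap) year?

Jan 1 advances by 2 weekdays after a leap year and by 1 after a common year.
1938: Jan 1 is Saturday.
1937: Friday
1936: Wednesday (leap)
1935: Tuesday
1934: Monday
1933: Sunday
1932: Friday (leap)
1931: Thursday
1930: Wednesday
1929: Tuesday
1928: Sunday (leap)
1927: Saturday
1927 begins on a Saturday and is a common year.

1927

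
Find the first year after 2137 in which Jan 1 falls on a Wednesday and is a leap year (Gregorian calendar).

Jan 1 advances by 2 weekdays after a leap year and by 1 after a common year.
2137: Jan 1 is Tuesday.
2138: Wednesday
2139: Thursday
2140: Friday (leap)
2141: Sunday
2142: Monday
2143: Tuesday
2144: Wednesday (leap)
2144 begins on a Wednesday and is a leap year.

2144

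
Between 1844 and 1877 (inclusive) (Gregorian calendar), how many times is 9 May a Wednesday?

5

Track 9 May's weekday year by year (advancing +1, or +2 across a Feb 29):
  1844: Thu  1845: Fri (+1)  1846: Sat (+1)  1847: Sun (+1)  1848: Tue (+2)
  1849: Wed (+1) ✓  1850: Thu (+1)  1851: Fri (+1)  1852: Sun (+2)  1853: Mon (+1)
  1854: Tue (+1)  1855: Wed (+1) ✓  1856: Fri (+2)  1857: Sat (+1)  … (6 more years) …
  1864: Mon (+2)  1865: Tue (+1)  1866: Wed (+1) ✓  1867: Thu (+1)  1868: Sat (+2)
  1869: Sun (+1)  1870: Mon (+1)  1871: Tue (+1)  1872: Thu (+2)  1873: Fri (+1)
  1874: Sat (+1)  1875: Sun (+1)  1876: Tue (+2)  1877: Wed (+1) ✓
Wednesday years: 1849, 1855, 1860, 1866, 1877 — 5 in total.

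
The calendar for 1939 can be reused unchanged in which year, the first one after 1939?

1950

Two years share a calendar iff Jan 1 falls on the same weekday and both are leap or both are common. 1939: Jan 1 is Sunday, common year.
1940: Jan 1 Monday, leap
1941: Jan 1 Wednesday, common
1942: Jan 1 Thursday, common
1943: Jan 1 Friday, common
1944: Jan 1 Saturday, leap
1945: Jan 1 Monday, common
1946: Jan 1 Tuesday, common
1947: Jan 1 Wednesday, common
1948: Jan 1 Thursday, leap
1949: Jan 1 Saturday, common
1950: Jan 1 Sunday, common
1950 matches on both conditions.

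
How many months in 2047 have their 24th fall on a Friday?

Check the 24th of each month of 2047: Jan 24: Thu, Feb 24: Sun, Mar 24: Sun, Apr 24: Wed, May 24: Fri, Jun 24: Mon, Jul 24: Wed, Aug 24: Sat, Sep 24: Tue, Oct 24: Thu, Nov 24: Sun, Dec 24: Tue.
Friday occurs in May — 1 month.

1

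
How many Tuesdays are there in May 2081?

May 2081 has 31 days and begins on Thursday.
The first Tuesday is May 6.
Tuesdays fall on 6, 13, 20, 27 — that's 4.

4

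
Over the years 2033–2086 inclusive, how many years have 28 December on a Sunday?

Track 28 December's weekday year by year (advancing +1, or +2 across a Feb 29):
  2033: Wed  2034: Thu (+1)  2035: Fri (+1)  2036: Sun (+2) ✓  2037: Mon (+1)
  2038: Tue (+1)  2039: Wed (+1)  2040: Fri (+2)  2041: Sat (+1)  2042: Sun (+1) ✓
  2043: Mon (+1)  2044: Wed (+2)  2045: Thu (+1)  2046: Fri (+1)  … (26 more years) …
  2073: Thu (+1)  2074: Fri (+1)  2075: Sat (+1)  2076: Mon (+2)  2077: Tue (+1)
  2078: Wed (+1)  2079: Thu (+1)  2080: Sat (+2)  2081: Sun (+1) ✓  2082: Mon (+1)
  2083: Tue (+1)  2084: Thu (+2)  2085: Fri (+1)  2086: Sat (+1)
Sunday years: 2036, 2042, 2053, 2059, 2064, 2070, 2081 — 7 in total.

7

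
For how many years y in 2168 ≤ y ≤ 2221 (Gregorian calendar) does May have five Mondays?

May has 31 days; it has five Mondays when Monday falls among the first (month-length − 28) days — i.e. when May 1 is one of Monday/Sunday/Saturday.
May 1 by year: 2168:Sun✓ 2169:Mon✓ 2170:Tue 2171:Wed 2172:Fri 2173:Sat✓ 2174:Sun✓ 2175:Mon✓ 2176:Wed 2177:Thu 2178:Fri 2179:Sat✓ 2180:Mon✓ 2181:Tue 2182:Wed …(24 more)… 2207:Fri 2208:Sun✓ 2209:Mon✓ 2210:Tue 2211:Wed 2212:Fri 2213:Sat✓ 2214:Sun✓ 2215:Mon✓ 2216:Wed 2217:Thu 2218:Fri 2219:Sat✓ 2220:Mon✓ 2221:Tue
Years with five Mondays: 2168, 2169, 2173, 2174, 2175, 2179, 2180, 2184, 2185, 2186, 2190, 2191, 2196, 2197, 2202, 2203, 2208, 2209, 2213, 2214, 2215, 2219, 2220 → 23.

23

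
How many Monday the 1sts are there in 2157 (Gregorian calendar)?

1

Check the 1st of each month of 2157: Jan 1: Sat, Feb 1: Tue, Mar 1: Tue, Apr 1: Fri, May 1: Sun, Jun 1: Wed, Jul 1: Fri, Aug 1: Mon, Sep 1: Thu, Oct 1: Sat, Nov 1: Tue, Dec 1: Thu.
Monday occurs in August — 1 month.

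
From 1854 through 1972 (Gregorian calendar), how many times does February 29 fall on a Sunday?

Leap years in 1854–1972: 29 of them.
Feb 29 weekday advances by 5 (mod 7) from one leap year to the next four years later (or differs when a century non-leap intervenes).
Leap-day weekdays: 1856:Fri 1860:Wed 1864:Mon 1868:Sat 1872:Thu 1876:Tue 1880:Sun✓ 1884:Fri 1888:Wed 1892:Mon 1896:Sat 1904:Mon 1908:Sat …(3 more)… 1924:Fri 1928:Wed 1932:Mon 1936:Sat 1940:Thu 1944:Tue 1948:Sun✓ 1952:Fri 1956:Wed 1960:Mon 1964:Sat 1968:Thu 1972:Tue
Sunday: 1880, 1920, 1948 → 3.

3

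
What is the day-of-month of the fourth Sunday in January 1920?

25

January 1, 1920 is a Thursday, so the first Sunday is the 4th.
The fourth Sunday is 4 + 21 = 25.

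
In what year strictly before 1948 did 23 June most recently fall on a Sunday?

From one year to the next, a fixed date's weekday advances by 1, or by 2 when a Feb 29 lies between the two dates.
1948: June 23 is Wednesday.
1947: Monday (−2)
1946: Sunday (−1)
23 June falls on a Sunday in 1946.

1946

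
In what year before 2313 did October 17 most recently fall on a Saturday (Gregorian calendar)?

2308

From one year to the next, a fixed date's weekday advances by 1, or by 2 when a Feb 29 lies between the two dates.
2313: October 17 is Friday.
2312: Thursday (−1)
2311: Tuesday (−2)
2310: Monday (−1)
2309: Sunday (−1)
2308: Saturday (−1)
October 17 falls on a Saturday in 2308.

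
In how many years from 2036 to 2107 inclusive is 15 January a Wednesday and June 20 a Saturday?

Check each year's weekday for 15 January and June 20:
  2036: Tue/Fri  2037: Thu/Sat  2038: Fri/Sun  2039: Sat/Mon  2040: Sun/Wed  2041: Tue/Thu  2042: Wed/Fri  2043: Thu/Sat  2044: Fri/Mon  2045: Sun/Tue  2046: Mon/Wed  2047: Tue/Thu  2048: Wed/Sat ✓  2049: Fri/Sun  …(44 more)…  2094: Fri/Sun  2095: Sat/Mon  2096: Sun/Wed  2097: Tue/Thu  2098: Wed/Fri  2099: Thu/Sat  2100: Fri/Sun  2101: Sat/Mon  2102: Sun/Tue  2103: Mon/Wed  2104: Tue/Fri  2105: Thu/Sat  2106: Fri/Sun  2107: Sat/Mon
Both conditions hold in: 2048, 2076 — 2.

2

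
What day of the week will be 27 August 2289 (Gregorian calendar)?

January 1, 2289 is a Tuesday.
August 27 is day 239 of the year, i.e. 238 days after Jan 1.
238 mod 7 = 0, so advance 0 weekdays from Tuesday: Tuesday.

Tuesday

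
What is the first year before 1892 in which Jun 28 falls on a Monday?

From one year to the next, a fixed date's weekday advances by 1, or by 2 when a Feb 29 lies between the two dates.
1892: June 28 is Tuesday.
1891: Sunday (−2)
1890: Saturday (−1)
1889: Friday (−1)
1888: Thursday (−1)
1887: Tuesday (−2)
1886: Monday (−1)
Jun 28 falls on a Monday in 1886.

1886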